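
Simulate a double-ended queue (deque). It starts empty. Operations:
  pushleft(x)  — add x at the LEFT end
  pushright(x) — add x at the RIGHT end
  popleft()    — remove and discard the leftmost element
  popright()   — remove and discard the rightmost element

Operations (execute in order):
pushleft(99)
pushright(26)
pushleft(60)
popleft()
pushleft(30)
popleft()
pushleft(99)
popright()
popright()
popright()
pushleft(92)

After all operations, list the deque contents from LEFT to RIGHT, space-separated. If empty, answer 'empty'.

Answer: 92

Derivation:
pushleft(99): [99]
pushright(26): [99, 26]
pushleft(60): [60, 99, 26]
popleft(): [99, 26]
pushleft(30): [30, 99, 26]
popleft(): [99, 26]
pushleft(99): [99, 99, 26]
popright(): [99, 99]
popright(): [99]
popright(): []
pushleft(92): [92]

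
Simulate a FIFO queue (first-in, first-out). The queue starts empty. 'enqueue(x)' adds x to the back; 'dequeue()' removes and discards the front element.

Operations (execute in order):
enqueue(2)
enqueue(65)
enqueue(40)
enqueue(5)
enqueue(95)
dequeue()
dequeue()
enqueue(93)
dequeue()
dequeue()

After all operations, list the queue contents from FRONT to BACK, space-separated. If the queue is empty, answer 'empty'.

enqueue(2): [2]
enqueue(65): [2, 65]
enqueue(40): [2, 65, 40]
enqueue(5): [2, 65, 40, 5]
enqueue(95): [2, 65, 40, 5, 95]
dequeue(): [65, 40, 5, 95]
dequeue(): [40, 5, 95]
enqueue(93): [40, 5, 95, 93]
dequeue(): [5, 95, 93]
dequeue(): [95, 93]

Answer: 95 93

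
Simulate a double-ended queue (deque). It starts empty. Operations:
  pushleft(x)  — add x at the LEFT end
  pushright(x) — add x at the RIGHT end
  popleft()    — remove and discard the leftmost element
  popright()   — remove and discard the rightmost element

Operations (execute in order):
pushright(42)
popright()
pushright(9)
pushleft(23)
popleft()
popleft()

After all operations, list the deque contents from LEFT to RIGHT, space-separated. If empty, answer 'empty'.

pushright(42): [42]
popright(): []
pushright(9): [9]
pushleft(23): [23, 9]
popleft(): [9]
popleft(): []

Answer: empty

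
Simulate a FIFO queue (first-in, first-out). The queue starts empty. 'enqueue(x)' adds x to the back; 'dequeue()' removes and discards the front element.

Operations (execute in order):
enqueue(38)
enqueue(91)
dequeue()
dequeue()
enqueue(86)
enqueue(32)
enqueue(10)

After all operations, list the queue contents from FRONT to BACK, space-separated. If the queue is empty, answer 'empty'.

enqueue(38): [38]
enqueue(91): [38, 91]
dequeue(): [91]
dequeue(): []
enqueue(86): [86]
enqueue(32): [86, 32]
enqueue(10): [86, 32, 10]

Answer: 86 32 10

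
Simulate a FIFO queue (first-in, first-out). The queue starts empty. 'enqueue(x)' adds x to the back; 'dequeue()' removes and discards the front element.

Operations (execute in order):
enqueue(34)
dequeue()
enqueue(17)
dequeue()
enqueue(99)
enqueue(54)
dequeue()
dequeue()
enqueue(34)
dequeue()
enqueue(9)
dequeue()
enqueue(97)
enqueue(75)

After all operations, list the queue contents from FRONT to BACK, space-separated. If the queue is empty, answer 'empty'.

Answer: 97 75

Derivation:
enqueue(34): [34]
dequeue(): []
enqueue(17): [17]
dequeue(): []
enqueue(99): [99]
enqueue(54): [99, 54]
dequeue(): [54]
dequeue(): []
enqueue(34): [34]
dequeue(): []
enqueue(9): [9]
dequeue(): []
enqueue(97): [97]
enqueue(75): [97, 75]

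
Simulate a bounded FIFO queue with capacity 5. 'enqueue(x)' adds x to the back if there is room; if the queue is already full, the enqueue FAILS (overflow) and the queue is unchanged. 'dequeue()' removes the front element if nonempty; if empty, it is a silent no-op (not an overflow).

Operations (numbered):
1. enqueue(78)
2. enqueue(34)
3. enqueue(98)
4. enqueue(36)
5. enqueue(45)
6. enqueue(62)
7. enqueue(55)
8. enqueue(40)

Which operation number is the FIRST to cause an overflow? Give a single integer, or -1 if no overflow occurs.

Answer: 6

Derivation:
1. enqueue(78): size=1
2. enqueue(34): size=2
3. enqueue(98): size=3
4. enqueue(36): size=4
5. enqueue(45): size=5
6. enqueue(62): size=5=cap → OVERFLOW (fail)
7. enqueue(55): size=5=cap → OVERFLOW (fail)
8. enqueue(40): size=5=cap → OVERFLOW (fail)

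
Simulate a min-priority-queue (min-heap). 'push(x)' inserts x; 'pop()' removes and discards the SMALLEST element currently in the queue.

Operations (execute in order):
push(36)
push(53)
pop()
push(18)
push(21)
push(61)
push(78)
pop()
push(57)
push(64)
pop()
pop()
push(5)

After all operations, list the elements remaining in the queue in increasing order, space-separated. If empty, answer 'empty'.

push(36): heap contents = [36]
push(53): heap contents = [36, 53]
pop() → 36: heap contents = [53]
push(18): heap contents = [18, 53]
push(21): heap contents = [18, 21, 53]
push(61): heap contents = [18, 21, 53, 61]
push(78): heap contents = [18, 21, 53, 61, 78]
pop() → 18: heap contents = [21, 53, 61, 78]
push(57): heap contents = [21, 53, 57, 61, 78]
push(64): heap contents = [21, 53, 57, 61, 64, 78]
pop() → 21: heap contents = [53, 57, 61, 64, 78]
pop() → 53: heap contents = [57, 61, 64, 78]
push(5): heap contents = [5, 57, 61, 64, 78]

Answer: 5 57 61 64 78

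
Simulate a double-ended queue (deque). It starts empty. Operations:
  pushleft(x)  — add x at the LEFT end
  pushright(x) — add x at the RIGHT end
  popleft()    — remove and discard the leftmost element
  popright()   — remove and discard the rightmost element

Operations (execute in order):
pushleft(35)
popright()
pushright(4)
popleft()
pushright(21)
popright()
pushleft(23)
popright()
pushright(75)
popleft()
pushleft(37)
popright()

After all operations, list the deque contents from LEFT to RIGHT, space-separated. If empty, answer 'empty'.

Answer: empty

Derivation:
pushleft(35): [35]
popright(): []
pushright(4): [4]
popleft(): []
pushright(21): [21]
popright(): []
pushleft(23): [23]
popright(): []
pushright(75): [75]
popleft(): []
pushleft(37): [37]
popright(): []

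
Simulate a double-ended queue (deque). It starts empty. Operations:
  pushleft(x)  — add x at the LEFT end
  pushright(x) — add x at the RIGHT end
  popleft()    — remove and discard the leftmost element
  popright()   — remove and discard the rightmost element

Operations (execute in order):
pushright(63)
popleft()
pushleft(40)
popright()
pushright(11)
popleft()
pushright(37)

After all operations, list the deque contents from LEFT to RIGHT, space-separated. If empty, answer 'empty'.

pushright(63): [63]
popleft(): []
pushleft(40): [40]
popright(): []
pushright(11): [11]
popleft(): []
pushright(37): [37]

Answer: 37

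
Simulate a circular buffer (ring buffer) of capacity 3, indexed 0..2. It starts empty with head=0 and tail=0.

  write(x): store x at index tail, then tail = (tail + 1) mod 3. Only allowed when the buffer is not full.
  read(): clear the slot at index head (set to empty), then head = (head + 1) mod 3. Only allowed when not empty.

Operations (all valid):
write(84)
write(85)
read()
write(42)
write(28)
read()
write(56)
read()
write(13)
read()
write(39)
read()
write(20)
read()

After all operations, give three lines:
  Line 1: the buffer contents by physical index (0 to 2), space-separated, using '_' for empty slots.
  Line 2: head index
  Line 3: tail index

Answer: 39 20 _
0
2

Derivation:
write(84): buf=[84 _ _], head=0, tail=1, size=1
write(85): buf=[84 85 _], head=0, tail=2, size=2
read(): buf=[_ 85 _], head=1, tail=2, size=1
write(42): buf=[_ 85 42], head=1, tail=0, size=2
write(28): buf=[28 85 42], head=1, tail=1, size=3
read(): buf=[28 _ 42], head=2, tail=1, size=2
write(56): buf=[28 56 42], head=2, tail=2, size=3
read(): buf=[28 56 _], head=0, tail=2, size=2
write(13): buf=[28 56 13], head=0, tail=0, size=3
read(): buf=[_ 56 13], head=1, tail=0, size=2
write(39): buf=[39 56 13], head=1, tail=1, size=3
read(): buf=[39 _ 13], head=2, tail=1, size=2
write(20): buf=[39 20 13], head=2, tail=2, size=3
read(): buf=[39 20 _], head=0, tail=2, size=2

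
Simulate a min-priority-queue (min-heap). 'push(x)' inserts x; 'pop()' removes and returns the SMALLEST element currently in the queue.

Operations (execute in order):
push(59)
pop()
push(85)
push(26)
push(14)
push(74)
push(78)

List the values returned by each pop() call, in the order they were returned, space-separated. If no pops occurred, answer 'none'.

Answer: 59

Derivation:
push(59): heap contents = [59]
pop() → 59: heap contents = []
push(85): heap contents = [85]
push(26): heap contents = [26, 85]
push(14): heap contents = [14, 26, 85]
push(74): heap contents = [14, 26, 74, 85]
push(78): heap contents = [14, 26, 74, 78, 85]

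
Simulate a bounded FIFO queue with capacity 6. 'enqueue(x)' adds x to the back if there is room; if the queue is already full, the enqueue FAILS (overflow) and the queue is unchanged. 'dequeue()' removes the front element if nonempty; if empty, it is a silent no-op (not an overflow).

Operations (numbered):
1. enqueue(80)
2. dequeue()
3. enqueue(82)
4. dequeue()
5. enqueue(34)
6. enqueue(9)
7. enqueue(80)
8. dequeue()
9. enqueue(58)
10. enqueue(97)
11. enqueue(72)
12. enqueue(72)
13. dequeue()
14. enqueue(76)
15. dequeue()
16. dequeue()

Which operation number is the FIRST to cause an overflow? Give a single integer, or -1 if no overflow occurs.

1. enqueue(80): size=1
2. dequeue(): size=0
3. enqueue(82): size=1
4. dequeue(): size=0
5. enqueue(34): size=1
6. enqueue(9): size=2
7. enqueue(80): size=3
8. dequeue(): size=2
9. enqueue(58): size=3
10. enqueue(97): size=4
11. enqueue(72): size=5
12. enqueue(72): size=6
13. dequeue(): size=5
14. enqueue(76): size=6
15. dequeue(): size=5
16. dequeue(): size=4

Answer: -1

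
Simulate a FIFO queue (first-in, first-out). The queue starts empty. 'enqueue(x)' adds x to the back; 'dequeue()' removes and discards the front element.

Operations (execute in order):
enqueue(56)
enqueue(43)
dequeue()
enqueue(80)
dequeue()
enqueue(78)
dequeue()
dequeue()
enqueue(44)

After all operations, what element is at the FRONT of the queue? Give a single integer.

enqueue(56): queue = [56]
enqueue(43): queue = [56, 43]
dequeue(): queue = [43]
enqueue(80): queue = [43, 80]
dequeue(): queue = [80]
enqueue(78): queue = [80, 78]
dequeue(): queue = [78]
dequeue(): queue = []
enqueue(44): queue = [44]

Answer: 44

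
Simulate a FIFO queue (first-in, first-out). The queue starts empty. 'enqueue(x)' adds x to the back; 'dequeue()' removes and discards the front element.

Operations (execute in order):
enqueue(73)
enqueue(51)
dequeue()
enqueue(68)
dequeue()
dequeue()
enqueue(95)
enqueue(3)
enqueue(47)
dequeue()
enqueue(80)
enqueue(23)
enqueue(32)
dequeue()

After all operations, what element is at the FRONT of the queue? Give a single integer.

enqueue(73): queue = [73]
enqueue(51): queue = [73, 51]
dequeue(): queue = [51]
enqueue(68): queue = [51, 68]
dequeue(): queue = [68]
dequeue(): queue = []
enqueue(95): queue = [95]
enqueue(3): queue = [95, 3]
enqueue(47): queue = [95, 3, 47]
dequeue(): queue = [3, 47]
enqueue(80): queue = [3, 47, 80]
enqueue(23): queue = [3, 47, 80, 23]
enqueue(32): queue = [3, 47, 80, 23, 32]
dequeue(): queue = [47, 80, 23, 32]

Answer: 47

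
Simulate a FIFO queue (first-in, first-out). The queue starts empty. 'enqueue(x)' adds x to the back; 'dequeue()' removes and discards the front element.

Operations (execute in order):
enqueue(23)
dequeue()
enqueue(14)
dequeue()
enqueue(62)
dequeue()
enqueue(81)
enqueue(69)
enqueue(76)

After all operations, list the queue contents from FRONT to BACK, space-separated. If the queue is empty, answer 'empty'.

enqueue(23): [23]
dequeue(): []
enqueue(14): [14]
dequeue(): []
enqueue(62): [62]
dequeue(): []
enqueue(81): [81]
enqueue(69): [81, 69]
enqueue(76): [81, 69, 76]

Answer: 81 69 76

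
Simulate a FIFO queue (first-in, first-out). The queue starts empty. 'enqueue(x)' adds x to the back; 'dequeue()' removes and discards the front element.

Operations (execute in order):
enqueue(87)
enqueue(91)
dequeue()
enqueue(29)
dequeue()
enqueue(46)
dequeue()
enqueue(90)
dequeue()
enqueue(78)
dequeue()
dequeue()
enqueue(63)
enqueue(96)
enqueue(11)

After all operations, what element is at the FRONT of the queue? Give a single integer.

Answer: 63

Derivation:
enqueue(87): queue = [87]
enqueue(91): queue = [87, 91]
dequeue(): queue = [91]
enqueue(29): queue = [91, 29]
dequeue(): queue = [29]
enqueue(46): queue = [29, 46]
dequeue(): queue = [46]
enqueue(90): queue = [46, 90]
dequeue(): queue = [90]
enqueue(78): queue = [90, 78]
dequeue(): queue = [78]
dequeue(): queue = []
enqueue(63): queue = [63]
enqueue(96): queue = [63, 96]
enqueue(11): queue = [63, 96, 11]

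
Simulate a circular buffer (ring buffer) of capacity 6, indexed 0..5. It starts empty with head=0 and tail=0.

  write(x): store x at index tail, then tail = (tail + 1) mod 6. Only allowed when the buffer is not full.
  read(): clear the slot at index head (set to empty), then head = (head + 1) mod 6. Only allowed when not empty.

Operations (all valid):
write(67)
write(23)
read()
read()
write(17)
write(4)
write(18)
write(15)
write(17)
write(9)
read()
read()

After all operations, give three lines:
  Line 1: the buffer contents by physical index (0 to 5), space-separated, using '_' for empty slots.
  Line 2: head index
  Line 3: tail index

Answer: 17 9 _ _ 18 15
4
2

Derivation:
write(67): buf=[67 _ _ _ _ _], head=0, tail=1, size=1
write(23): buf=[67 23 _ _ _ _], head=0, tail=2, size=2
read(): buf=[_ 23 _ _ _ _], head=1, tail=2, size=1
read(): buf=[_ _ _ _ _ _], head=2, tail=2, size=0
write(17): buf=[_ _ 17 _ _ _], head=2, tail=3, size=1
write(4): buf=[_ _ 17 4 _ _], head=2, tail=4, size=2
write(18): buf=[_ _ 17 4 18 _], head=2, tail=5, size=3
write(15): buf=[_ _ 17 4 18 15], head=2, tail=0, size=4
write(17): buf=[17 _ 17 4 18 15], head=2, tail=1, size=5
write(9): buf=[17 9 17 4 18 15], head=2, tail=2, size=6
read(): buf=[17 9 _ 4 18 15], head=3, tail=2, size=5
read(): buf=[17 9 _ _ 18 15], head=4, tail=2, size=4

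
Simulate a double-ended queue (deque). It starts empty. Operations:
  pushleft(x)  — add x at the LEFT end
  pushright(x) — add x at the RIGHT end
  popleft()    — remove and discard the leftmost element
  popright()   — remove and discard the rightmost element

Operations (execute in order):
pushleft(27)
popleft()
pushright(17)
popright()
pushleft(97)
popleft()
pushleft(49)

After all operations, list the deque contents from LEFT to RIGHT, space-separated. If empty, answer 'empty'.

Answer: 49

Derivation:
pushleft(27): [27]
popleft(): []
pushright(17): [17]
popright(): []
pushleft(97): [97]
popleft(): []
pushleft(49): [49]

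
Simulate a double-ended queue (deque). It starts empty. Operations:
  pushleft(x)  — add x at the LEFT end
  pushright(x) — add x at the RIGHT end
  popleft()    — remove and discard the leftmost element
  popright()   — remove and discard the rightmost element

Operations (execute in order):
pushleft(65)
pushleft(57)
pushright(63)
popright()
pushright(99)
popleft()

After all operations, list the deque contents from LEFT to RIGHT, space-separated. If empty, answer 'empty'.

Answer: 65 99

Derivation:
pushleft(65): [65]
pushleft(57): [57, 65]
pushright(63): [57, 65, 63]
popright(): [57, 65]
pushright(99): [57, 65, 99]
popleft(): [65, 99]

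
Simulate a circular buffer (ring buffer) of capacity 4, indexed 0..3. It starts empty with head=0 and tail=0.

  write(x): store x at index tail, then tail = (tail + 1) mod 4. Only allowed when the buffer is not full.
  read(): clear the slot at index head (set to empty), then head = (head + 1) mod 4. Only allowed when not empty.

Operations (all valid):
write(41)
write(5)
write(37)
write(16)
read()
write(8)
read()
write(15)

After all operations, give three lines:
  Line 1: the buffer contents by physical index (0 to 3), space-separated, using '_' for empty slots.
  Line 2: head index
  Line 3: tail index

Answer: 8 15 37 16
2
2

Derivation:
write(41): buf=[41 _ _ _], head=0, tail=1, size=1
write(5): buf=[41 5 _ _], head=0, tail=2, size=2
write(37): buf=[41 5 37 _], head=0, tail=3, size=3
write(16): buf=[41 5 37 16], head=0, tail=0, size=4
read(): buf=[_ 5 37 16], head=1, tail=0, size=3
write(8): buf=[8 5 37 16], head=1, tail=1, size=4
read(): buf=[8 _ 37 16], head=2, tail=1, size=3
write(15): buf=[8 15 37 16], head=2, tail=2, size=4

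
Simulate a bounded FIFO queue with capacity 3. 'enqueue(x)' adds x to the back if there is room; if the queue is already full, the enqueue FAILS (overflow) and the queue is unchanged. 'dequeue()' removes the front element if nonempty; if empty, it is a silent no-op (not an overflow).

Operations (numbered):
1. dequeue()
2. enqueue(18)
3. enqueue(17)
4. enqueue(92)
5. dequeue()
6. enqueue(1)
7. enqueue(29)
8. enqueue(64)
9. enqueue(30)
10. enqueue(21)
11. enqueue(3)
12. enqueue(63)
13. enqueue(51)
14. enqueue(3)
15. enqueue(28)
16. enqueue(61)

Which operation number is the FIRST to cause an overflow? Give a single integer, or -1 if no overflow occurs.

1. dequeue(): empty, no-op, size=0
2. enqueue(18): size=1
3. enqueue(17): size=2
4. enqueue(92): size=3
5. dequeue(): size=2
6. enqueue(1): size=3
7. enqueue(29): size=3=cap → OVERFLOW (fail)
8. enqueue(64): size=3=cap → OVERFLOW (fail)
9. enqueue(30): size=3=cap → OVERFLOW (fail)
10. enqueue(21): size=3=cap → OVERFLOW (fail)
11. enqueue(3): size=3=cap → OVERFLOW (fail)
12. enqueue(63): size=3=cap → OVERFLOW (fail)
13. enqueue(51): size=3=cap → OVERFLOW (fail)
14. enqueue(3): size=3=cap → OVERFLOW (fail)
15. enqueue(28): size=3=cap → OVERFLOW (fail)
16. enqueue(61): size=3=cap → OVERFLOW (fail)

Answer: 7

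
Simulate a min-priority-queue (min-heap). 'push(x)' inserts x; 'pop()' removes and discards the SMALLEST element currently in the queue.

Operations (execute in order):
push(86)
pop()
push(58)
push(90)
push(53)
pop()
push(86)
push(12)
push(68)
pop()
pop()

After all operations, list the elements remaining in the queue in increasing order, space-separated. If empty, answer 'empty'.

Answer: 68 86 90

Derivation:
push(86): heap contents = [86]
pop() → 86: heap contents = []
push(58): heap contents = [58]
push(90): heap contents = [58, 90]
push(53): heap contents = [53, 58, 90]
pop() → 53: heap contents = [58, 90]
push(86): heap contents = [58, 86, 90]
push(12): heap contents = [12, 58, 86, 90]
push(68): heap contents = [12, 58, 68, 86, 90]
pop() → 12: heap contents = [58, 68, 86, 90]
pop() → 58: heap contents = [68, 86, 90]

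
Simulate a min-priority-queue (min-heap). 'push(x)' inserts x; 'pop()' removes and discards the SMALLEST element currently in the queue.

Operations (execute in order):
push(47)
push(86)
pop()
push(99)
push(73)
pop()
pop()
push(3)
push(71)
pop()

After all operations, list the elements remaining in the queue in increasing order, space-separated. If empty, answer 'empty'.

push(47): heap contents = [47]
push(86): heap contents = [47, 86]
pop() → 47: heap contents = [86]
push(99): heap contents = [86, 99]
push(73): heap contents = [73, 86, 99]
pop() → 73: heap contents = [86, 99]
pop() → 86: heap contents = [99]
push(3): heap contents = [3, 99]
push(71): heap contents = [3, 71, 99]
pop() → 3: heap contents = [71, 99]

Answer: 71 99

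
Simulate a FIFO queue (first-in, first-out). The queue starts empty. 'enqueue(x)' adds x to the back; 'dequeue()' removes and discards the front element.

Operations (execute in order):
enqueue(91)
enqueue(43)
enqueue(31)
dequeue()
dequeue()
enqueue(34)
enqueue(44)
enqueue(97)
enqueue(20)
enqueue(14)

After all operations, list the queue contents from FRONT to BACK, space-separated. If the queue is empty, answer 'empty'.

enqueue(91): [91]
enqueue(43): [91, 43]
enqueue(31): [91, 43, 31]
dequeue(): [43, 31]
dequeue(): [31]
enqueue(34): [31, 34]
enqueue(44): [31, 34, 44]
enqueue(97): [31, 34, 44, 97]
enqueue(20): [31, 34, 44, 97, 20]
enqueue(14): [31, 34, 44, 97, 20, 14]

Answer: 31 34 44 97 20 14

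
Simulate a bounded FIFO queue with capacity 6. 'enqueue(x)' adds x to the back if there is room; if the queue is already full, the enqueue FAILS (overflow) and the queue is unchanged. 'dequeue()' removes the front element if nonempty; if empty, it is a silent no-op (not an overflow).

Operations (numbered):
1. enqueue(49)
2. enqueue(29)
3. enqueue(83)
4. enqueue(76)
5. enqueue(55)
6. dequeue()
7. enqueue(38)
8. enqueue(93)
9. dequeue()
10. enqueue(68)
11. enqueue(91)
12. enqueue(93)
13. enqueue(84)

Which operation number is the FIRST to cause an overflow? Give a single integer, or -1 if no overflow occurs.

Answer: 11

Derivation:
1. enqueue(49): size=1
2. enqueue(29): size=2
3. enqueue(83): size=3
4. enqueue(76): size=4
5. enqueue(55): size=5
6. dequeue(): size=4
7. enqueue(38): size=5
8. enqueue(93): size=6
9. dequeue(): size=5
10. enqueue(68): size=6
11. enqueue(91): size=6=cap → OVERFLOW (fail)
12. enqueue(93): size=6=cap → OVERFLOW (fail)
13. enqueue(84): size=6=cap → OVERFLOW (fail)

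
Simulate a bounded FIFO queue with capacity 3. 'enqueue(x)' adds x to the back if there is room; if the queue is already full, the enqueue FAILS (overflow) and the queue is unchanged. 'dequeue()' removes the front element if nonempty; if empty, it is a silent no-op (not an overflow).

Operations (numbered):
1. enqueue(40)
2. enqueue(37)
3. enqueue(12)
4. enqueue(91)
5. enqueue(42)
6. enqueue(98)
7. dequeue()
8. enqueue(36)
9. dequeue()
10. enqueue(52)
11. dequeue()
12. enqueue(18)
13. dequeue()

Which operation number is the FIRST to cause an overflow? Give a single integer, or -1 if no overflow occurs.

Answer: 4

Derivation:
1. enqueue(40): size=1
2. enqueue(37): size=2
3. enqueue(12): size=3
4. enqueue(91): size=3=cap → OVERFLOW (fail)
5. enqueue(42): size=3=cap → OVERFLOW (fail)
6. enqueue(98): size=3=cap → OVERFLOW (fail)
7. dequeue(): size=2
8. enqueue(36): size=3
9. dequeue(): size=2
10. enqueue(52): size=3
11. dequeue(): size=2
12. enqueue(18): size=3
13. dequeue(): size=2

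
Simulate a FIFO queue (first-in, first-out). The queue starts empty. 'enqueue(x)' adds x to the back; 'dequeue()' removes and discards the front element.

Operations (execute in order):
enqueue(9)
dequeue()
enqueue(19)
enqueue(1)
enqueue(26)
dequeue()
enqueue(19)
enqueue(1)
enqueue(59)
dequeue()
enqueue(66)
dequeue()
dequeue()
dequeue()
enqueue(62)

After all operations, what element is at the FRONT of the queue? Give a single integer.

enqueue(9): queue = [9]
dequeue(): queue = []
enqueue(19): queue = [19]
enqueue(1): queue = [19, 1]
enqueue(26): queue = [19, 1, 26]
dequeue(): queue = [1, 26]
enqueue(19): queue = [1, 26, 19]
enqueue(1): queue = [1, 26, 19, 1]
enqueue(59): queue = [1, 26, 19, 1, 59]
dequeue(): queue = [26, 19, 1, 59]
enqueue(66): queue = [26, 19, 1, 59, 66]
dequeue(): queue = [19, 1, 59, 66]
dequeue(): queue = [1, 59, 66]
dequeue(): queue = [59, 66]
enqueue(62): queue = [59, 66, 62]

Answer: 59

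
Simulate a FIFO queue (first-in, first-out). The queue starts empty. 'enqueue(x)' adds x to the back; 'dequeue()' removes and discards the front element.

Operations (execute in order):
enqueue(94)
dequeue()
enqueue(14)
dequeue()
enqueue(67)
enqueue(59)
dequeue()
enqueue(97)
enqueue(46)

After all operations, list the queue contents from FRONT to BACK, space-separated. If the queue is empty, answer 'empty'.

enqueue(94): [94]
dequeue(): []
enqueue(14): [14]
dequeue(): []
enqueue(67): [67]
enqueue(59): [67, 59]
dequeue(): [59]
enqueue(97): [59, 97]
enqueue(46): [59, 97, 46]

Answer: 59 97 46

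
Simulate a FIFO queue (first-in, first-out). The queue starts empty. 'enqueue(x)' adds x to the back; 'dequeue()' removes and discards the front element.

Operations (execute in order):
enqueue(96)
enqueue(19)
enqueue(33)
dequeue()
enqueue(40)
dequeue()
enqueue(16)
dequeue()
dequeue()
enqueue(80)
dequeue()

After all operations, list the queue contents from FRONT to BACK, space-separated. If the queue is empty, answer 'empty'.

Answer: 80

Derivation:
enqueue(96): [96]
enqueue(19): [96, 19]
enqueue(33): [96, 19, 33]
dequeue(): [19, 33]
enqueue(40): [19, 33, 40]
dequeue(): [33, 40]
enqueue(16): [33, 40, 16]
dequeue(): [40, 16]
dequeue(): [16]
enqueue(80): [16, 80]
dequeue(): [80]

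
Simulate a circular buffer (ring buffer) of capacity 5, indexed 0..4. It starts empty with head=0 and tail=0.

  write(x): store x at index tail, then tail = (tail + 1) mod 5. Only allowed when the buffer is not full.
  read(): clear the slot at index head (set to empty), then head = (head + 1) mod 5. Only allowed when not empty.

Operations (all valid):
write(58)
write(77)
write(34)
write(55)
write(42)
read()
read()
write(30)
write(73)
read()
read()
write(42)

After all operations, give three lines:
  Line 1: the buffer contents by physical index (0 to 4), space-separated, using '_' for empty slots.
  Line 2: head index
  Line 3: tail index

Answer: 30 73 42 _ 42
4
3

Derivation:
write(58): buf=[58 _ _ _ _], head=0, tail=1, size=1
write(77): buf=[58 77 _ _ _], head=0, tail=2, size=2
write(34): buf=[58 77 34 _ _], head=0, tail=3, size=3
write(55): buf=[58 77 34 55 _], head=0, tail=4, size=4
write(42): buf=[58 77 34 55 42], head=0, tail=0, size=5
read(): buf=[_ 77 34 55 42], head=1, tail=0, size=4
read(): buf=[_ _ 34 55 42], head=2, tail=0, size=3
write(30): buf=[30 _ 34 55 42], head=2, tail=1, size=4
write(73): buf=[30 73 34 55 42], head=2, tail=2, size=5
read(): buf=[30 73 _ 55 42], head=3, tail=2, size=4
read(): buf=[30 73 _ _ 42], head=4, tail=2, size=3
write(42): buf=[30 73 42 _ 42], head=4, tail=3, size=4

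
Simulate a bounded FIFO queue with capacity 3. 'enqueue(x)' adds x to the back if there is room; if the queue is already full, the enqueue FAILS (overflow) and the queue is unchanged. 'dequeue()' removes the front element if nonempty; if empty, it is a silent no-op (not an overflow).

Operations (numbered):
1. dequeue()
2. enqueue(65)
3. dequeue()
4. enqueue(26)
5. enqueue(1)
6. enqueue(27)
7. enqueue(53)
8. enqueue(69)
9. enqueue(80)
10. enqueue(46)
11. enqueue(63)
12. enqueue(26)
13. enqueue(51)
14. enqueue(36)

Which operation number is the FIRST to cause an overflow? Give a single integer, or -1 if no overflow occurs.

1. dequeue(): empty, no-op, size=0
2. enqueue(65): size=1
3. dequeue(): size=0
4. enqueue(26): size=1
5. enqueue(1): size=2
6. enqueue(27): size=3
7. enqueue(53): size=3=cap → OVERFLOW (fail)
8. enqueue(69): size=3=cap → OVERFLOW (fail)
9. enqueue(80): size=3=cap → OVERFLOW (fail)
10. enqueue(46): size=3=cap → OVERFLOW (fail)
11. enqueue(63): size=3=cap → OVERFLOW (fail)
12. enqueue(26): size=3=cap → OVERFLOW (fail)
13. enqueue(51): size=3=cap → OVERFLOW (fail)
14. enqueue(36): size=3=cap → OVERFLOW (fail)

Answer: 7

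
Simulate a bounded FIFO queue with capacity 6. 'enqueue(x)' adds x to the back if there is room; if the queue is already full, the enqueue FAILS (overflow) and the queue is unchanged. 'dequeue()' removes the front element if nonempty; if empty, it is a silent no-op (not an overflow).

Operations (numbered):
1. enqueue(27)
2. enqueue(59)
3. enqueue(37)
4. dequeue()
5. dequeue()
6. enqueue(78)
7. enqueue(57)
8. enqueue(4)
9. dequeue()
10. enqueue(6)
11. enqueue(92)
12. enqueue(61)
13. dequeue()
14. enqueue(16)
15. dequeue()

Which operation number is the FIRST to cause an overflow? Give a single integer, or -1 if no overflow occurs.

1. enqueue(27): size=1
2. enqueue(59): size=2
3. enqueue(37): size=3
4. dequeue(): size=2
5. dequeue(): size=1
6. enqueue(78): size=2
7. enqueue(57): size=3
8. enqueue(4): size=4
9. dequeue(): size=3
10. enqueue(6): size=4
11. enqueue(92): size=5
12. enqueue(61): size=6
13. dequeue(): size=5
14. enqueue(16): size=6
15. dequeue(): size=5

Answer: -1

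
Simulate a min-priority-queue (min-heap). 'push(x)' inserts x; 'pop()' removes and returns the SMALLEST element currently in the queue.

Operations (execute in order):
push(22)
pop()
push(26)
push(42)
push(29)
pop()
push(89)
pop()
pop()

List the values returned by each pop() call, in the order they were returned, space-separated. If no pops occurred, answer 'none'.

push(22): heap contents = [22]
pop() → 22: heap contents = []
push(26): heap contents = [26]
push(42): heap contents = [26, 42]
push(29): heap contents = [26, 29, 42]
pop() → 26: heap contents = [29, 42]
push(89): heap contents = [29, 42, 89]
pop() → 29: heap contents = [42, 89]
pop() → 42: heap contents = [89]

Answer: 22 26 29 42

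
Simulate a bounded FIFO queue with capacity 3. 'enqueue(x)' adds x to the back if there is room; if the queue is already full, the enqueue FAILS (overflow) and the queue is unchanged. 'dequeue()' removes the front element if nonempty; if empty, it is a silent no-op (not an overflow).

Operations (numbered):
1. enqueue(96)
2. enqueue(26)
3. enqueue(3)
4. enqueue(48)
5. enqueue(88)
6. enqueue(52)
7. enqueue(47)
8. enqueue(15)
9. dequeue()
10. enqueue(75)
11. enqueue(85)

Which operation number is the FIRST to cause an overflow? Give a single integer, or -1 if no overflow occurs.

Answer: 4

Derivation:
1. enqueue(96): size=1
2. enqueue(26): size=2
3. enqueue(3): size=3
4. enqueue(48): size=3=cap → OVERFLOW (fail)
5. enqueue(88): size=3=cap → OVERFLOW (fail)
6. enqueue(52): size=3=cap → OVERFLOW (fail)
7. enqueue(47): size=3=cap → OVERFLOW (fail)
8. enqueue(15): size=3=cap → OVERFLOW (fail)
9. dequeue(): size=2
10. enqueue(75): size=3
11. enqueue(85): size=3=cap → OVERFLOW (fail)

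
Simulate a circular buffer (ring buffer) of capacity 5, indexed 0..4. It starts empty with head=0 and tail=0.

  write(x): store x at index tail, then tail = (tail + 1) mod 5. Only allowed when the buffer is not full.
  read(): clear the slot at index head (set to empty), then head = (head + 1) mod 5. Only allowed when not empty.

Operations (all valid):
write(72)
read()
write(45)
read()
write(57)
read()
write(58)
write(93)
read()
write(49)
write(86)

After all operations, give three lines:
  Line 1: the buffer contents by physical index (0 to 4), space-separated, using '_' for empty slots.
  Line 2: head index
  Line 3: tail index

write(72): buf=[72 _ _ _ _], head=0, tail=1, size=1
read(): buf=[_ _ _ _ _], head=1, tail=1, size=0
write(45): buf=[_ 45 _ _ _], head=1, tail=2, size=1
read(): buf=[_ _ _ _ _], head=2, tail=2, size=0
write(57): buf=[_ _ 57 _ _], head=2, tail=3, size=1
read(): buf=[_ _ _ _ _], head=3, tail=3, size=0
write(58): buf=[_ _ _ 58 _], head=3, tail=4, size=1
write(93): buf=[_ _ _ 58 93], head=3, tail=0, size=2
read(): buf=[_ _ _ _ 93], head=4, tail=0, size=1
write(49): buf=[49 _ _ _ 93], head=4, tail=1, size=2
write(86): buf=[49 86 _ _ 93], head=4, tail=2, size=3

Answer: 49 86 _ _ 93
4
2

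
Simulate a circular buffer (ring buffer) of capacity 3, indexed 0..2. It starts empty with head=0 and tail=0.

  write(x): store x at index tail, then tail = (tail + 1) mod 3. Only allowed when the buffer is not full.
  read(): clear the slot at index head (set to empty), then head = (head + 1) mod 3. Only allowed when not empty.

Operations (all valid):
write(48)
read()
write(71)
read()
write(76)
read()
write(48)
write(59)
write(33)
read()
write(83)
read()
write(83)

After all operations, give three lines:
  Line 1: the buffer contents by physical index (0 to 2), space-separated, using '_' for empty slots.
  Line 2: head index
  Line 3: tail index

Answer: 83 83 33
2
2

Derivation:
write(48): buf=[48 _ _], head=0, tail=1, size=1
read(): buf=[_ _ _], head=1, tail=1, size=0
write(71): buf=[_ 71 _], head=1, tail=2, size=1
read(): buf=[_ _ _], head=2, tail=2, size=0
write(76): buf=[_ _ 76], head=2, tail=0, size=1
read(): buf=[_ _ _], head=0, tail=0, size=0
write(48): buf=[48 _ _], head=0, tail=1, size=1
write(59): buf=[48 59 _], head=0, tail=2, size=2
write(33): buf=[48 59 33], head=0, tail=0, size=3
read(): buf=[_ 59 33], head=1, tail=0, size=2
write(83): buf=[83 59 33], head=1, tail=1, size=3
read(): buf=[83 _ 33], head=2, tail=1, size=2
write(83): buf=[83 83 33], head=2, tail=2, size=3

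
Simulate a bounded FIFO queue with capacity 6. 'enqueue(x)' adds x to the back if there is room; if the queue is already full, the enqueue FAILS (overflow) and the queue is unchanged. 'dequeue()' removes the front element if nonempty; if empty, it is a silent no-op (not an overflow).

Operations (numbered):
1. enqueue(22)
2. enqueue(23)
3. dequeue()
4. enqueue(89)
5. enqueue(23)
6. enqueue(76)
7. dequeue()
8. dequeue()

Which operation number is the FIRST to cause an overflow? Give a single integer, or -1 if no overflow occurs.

Answer: -1

Derivation:
1. enqueue(22): size=1
2. enqueue(23): size=2
3. dequeue(): size=1
4. enqueue(89): size=2
5. enqueue(23): size=3
6. enqueue(76): size=4
7. dequeue(): size=3
8. dequeue(): size=2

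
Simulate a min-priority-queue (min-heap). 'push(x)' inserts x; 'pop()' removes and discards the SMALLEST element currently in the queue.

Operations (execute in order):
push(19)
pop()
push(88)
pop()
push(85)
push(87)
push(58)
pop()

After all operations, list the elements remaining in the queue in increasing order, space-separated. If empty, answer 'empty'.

push(19): heap contents = [19]
pop() → 19: heap contents = []
push(88): heap contents = [88]
pop() → 88: heap contents = []
push(85): heap contents = [85]
push(87): heap contents = [85, 87]
push(58): heap contents = [58, 85, 87]
pop() → 58: heap contents = [85, 87]

Answer: 85 87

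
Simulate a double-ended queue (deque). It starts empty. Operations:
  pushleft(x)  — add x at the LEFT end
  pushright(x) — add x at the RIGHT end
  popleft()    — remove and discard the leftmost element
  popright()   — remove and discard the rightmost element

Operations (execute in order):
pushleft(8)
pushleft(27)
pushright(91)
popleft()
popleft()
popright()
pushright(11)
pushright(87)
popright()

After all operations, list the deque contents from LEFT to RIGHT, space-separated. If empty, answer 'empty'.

Answer: 11

Derivation:
pushleft(8): [8]
pushleft(27): [27, 8]
pushright(91): [27, 8, 91]
popleft(): [8, 91]
popleft(): [91]
popright(): []
pushright(11): [11]
pushright(87): [11, 87]
popright(): [11]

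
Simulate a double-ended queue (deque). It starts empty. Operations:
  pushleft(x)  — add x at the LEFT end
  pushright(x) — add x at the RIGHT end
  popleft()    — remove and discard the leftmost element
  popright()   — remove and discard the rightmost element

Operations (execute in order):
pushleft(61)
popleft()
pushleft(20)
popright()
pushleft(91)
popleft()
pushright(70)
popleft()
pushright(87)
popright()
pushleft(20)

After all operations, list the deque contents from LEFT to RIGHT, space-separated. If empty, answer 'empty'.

Answer: 20

Derivation:
pushleft(61): [61]
popleft(): []
pushleft(20): [20]
popright(): []
pushleft(91): [91]
popleft(): []
pushright(70): [70]
popleft(): []
pushright(87): [87]
popright(): []
pushleft(20): [20]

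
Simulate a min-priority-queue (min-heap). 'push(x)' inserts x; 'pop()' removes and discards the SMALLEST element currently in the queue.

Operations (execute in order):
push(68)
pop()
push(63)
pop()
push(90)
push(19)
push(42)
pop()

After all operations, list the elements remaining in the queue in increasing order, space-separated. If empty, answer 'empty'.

push(68): heap contents = [68]
pop() → 68: heap contents = []
push(63): heap contents = [63]
pop() → 63: heap contents = []
push(90): heap contents = [90]
push(19): heap contents = [19, 90]
push(42): heap contents = [19, 42, 90]
pop() → 19: heap contents = [42, 90]

Answer: 42 90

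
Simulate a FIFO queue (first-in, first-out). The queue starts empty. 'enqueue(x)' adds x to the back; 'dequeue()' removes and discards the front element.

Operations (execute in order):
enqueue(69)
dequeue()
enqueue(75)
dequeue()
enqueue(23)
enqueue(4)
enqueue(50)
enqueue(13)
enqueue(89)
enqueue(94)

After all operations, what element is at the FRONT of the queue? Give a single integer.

Answer: 23

Derivation:
enqueue(69): queue = [69]
dequeue(): queue = []
enqueue(75): queue = [75]
dequeue(): queue = []
enqueue(23): queue = [23]
enqueue(4): queue = [23, 4]
enqueue(50): queue = [23, 4, 50]
enqueue(13): queue = [23, 4, 50, 13]
enqueue(89): queue = [23, 4, 50, 13, 89]
enqueue(94): queue = [23, 4, 50, 13, 89, 94]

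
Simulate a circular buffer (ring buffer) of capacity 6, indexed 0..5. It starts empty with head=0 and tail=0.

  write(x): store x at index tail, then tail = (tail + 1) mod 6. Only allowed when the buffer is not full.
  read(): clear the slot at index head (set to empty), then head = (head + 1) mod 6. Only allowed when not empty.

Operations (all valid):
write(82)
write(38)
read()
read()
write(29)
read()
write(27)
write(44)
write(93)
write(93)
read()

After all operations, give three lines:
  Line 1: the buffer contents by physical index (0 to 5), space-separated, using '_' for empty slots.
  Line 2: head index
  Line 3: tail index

write(82): buf=[82 _ _ _ _ _], head=0, tail=1, size=1
write(38): buf=[82 38 _ _ _ _], head=0, tail=2, size=2
read(): buf=[_ 38 _ _ _ _], head=1, tail=2, size=1
read(): buf=[_ _ _ _ _ _], head=2, tail=2, size=0
write(29): buf=[_ _ 29 _ _ _], head=2, tail=3, size=1
read(): buf=[_ _ _ _ _ _], head=3, tail=3, size=0
write(27): buf=[_ _ _ 27 _ _], head=3, tail=4, size=1
write(44): buf=[_ _ _ 27 44 _], head=3, tail=5, size=2
write(93): buf=[_ _ _ 27 44 93], head=3, tail=0, size=3
write(93): buf=[93 _ _ 27 44 93], head=3, tail=1, size=4
read(): buf=[93 _ _ _ 44 93], head=4, tail=1, size=3

Answer: 93 _ _ _ 44 93
4
1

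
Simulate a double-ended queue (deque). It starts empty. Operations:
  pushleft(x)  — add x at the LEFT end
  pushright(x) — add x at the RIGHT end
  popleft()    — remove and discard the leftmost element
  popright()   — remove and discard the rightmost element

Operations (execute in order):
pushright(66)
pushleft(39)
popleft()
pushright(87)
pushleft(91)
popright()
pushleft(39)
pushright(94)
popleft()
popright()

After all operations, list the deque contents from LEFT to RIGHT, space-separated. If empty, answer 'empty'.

pushright(66): [66]
pushleft(39): [39, 66]
popleft(): [66]
pushright(87): [66, 87]
pushleft(91): [91, 66, 87]
popright(): [91, 66]
pushleft(39): [39, 91, 66]
pushright(94): [39, 91, 66, 94]
popleft(): [91, 66, 94]
popright(): [91, 66]

Answer: 91 66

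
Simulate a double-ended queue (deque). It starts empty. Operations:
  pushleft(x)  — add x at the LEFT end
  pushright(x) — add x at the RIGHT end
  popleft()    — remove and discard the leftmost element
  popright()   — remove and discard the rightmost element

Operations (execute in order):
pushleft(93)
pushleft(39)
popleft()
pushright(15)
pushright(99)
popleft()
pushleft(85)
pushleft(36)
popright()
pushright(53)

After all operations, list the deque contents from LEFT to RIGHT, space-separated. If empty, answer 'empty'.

Answer: 36 85 15 53

Derivation:
pushleft(93): [93]
pushleft(39): [39, 93]
popleft(): [93]
pushright(15): [93, 15]
pushright(99): [93, 15, 99]
popleft(): [15, 99]
pushleft(85): [85, 15, 99]
pushleft(36): [36, 85, 15, 99]
popright(): [36, 85, 15]
pushright(53): [36, 85, 15, 53]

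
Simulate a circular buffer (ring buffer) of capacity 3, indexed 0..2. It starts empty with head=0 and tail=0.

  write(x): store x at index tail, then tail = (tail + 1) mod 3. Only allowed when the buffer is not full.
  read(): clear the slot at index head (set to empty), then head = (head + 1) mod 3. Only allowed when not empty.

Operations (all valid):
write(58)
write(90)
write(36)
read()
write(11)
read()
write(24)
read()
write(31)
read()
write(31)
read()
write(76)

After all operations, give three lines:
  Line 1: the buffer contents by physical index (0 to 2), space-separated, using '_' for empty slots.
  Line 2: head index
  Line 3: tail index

Answer: 31 76 31
2
2

Derivation:
write(58): buf=[58 _ _], head=0, tail=1, size=1
write(90): buf=[58 90 _], head=0, tail=2, size=2
write(36): buf=[58 90 36], head=0, tail=0, size=3
read(): buf=[_ 90 36], head=1, tail=0, size=2
write(11): buf=[11 90 36], head=1, tail=1, size=3
read(): buf=[11 _ 36], head=2, tail=1, size=2
write(24): buf=[11 24 36], head=2, tail=2, size=3
read(): buf=[11 24 _], head=0, tail=2, size=2
write(31): buf=[11 24 31], head=0, tail=0, size=3
read(): buf=[_ 24 31], head=1, tail=0, size=2
write(31): buf=[31 24 31], head=1, tail=1, size=3
read(): buf=[31 _ 31], head=2, tail=1, size=2
write(76): buf=[31 76 31], head=2, tail=2, size=3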